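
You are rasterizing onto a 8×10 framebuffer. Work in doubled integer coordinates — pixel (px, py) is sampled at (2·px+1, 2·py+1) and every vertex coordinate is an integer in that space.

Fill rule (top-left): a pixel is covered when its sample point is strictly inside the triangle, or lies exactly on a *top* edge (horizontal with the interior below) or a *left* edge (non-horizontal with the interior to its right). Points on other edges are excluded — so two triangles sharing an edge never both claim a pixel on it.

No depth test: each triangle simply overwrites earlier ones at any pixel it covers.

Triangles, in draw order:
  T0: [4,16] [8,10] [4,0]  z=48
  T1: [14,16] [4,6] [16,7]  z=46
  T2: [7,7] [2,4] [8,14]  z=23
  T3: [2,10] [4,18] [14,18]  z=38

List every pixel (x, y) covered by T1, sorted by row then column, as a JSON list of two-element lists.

T0:
  2·area = 64  (B↔C swapped to make it positive)
  edge (4, 16)→(4, 0): d=(0,-16) top-left  bias=+0
  edge (4, 0)→(8, 10): d=(4,10) right/bottom  bias=-1
  edge (8, 10)→(4, 16): d=(-4,6) right/bottom  bias=-1
    (2,1)@(5, 3): e=[16,2,46] → █
    (3,1)@(7, 3): e=[48,-18,34] → ·
    (2,2)@(5, 5): e=[16,10,38] → █
    (3,2)@(7, 5): e=[48,-10,26] → ·
    (2,3)@(5, 7): e=[16,18,30] → █
    (3,3)@(7, 7): e=[48,-2,18] → ·
    (2,4)@(5, 9): e=[16,26,22] → █
    (3,4)@(7, 9): e=[48,6,10] → █
    (4,4)@(9, 9): e=[80,-14,-2] → ·
    (2,5)@(5, 11): e=[16,34,14] → █
    (4,5)@(9, 11): e=[80,-6,-10] → ·
    (2,6)@(5, 13): e=[16,42,6] → █
  covered (8 px):
    · · · · · · · ·
    · · █ · · · · ·
    · · █ · · · · ·
    · · █ · · · · ·
    · · █ █ · · · ·
    · · █ █ · · · ·
    · · █ · · · · ·
    · · · · · · · ·
    · · · · · · · ·
    · · · · · · · ·
T1:
  2·area = 110
  edge (14, 16)→(4, 6): d=(-10,-10) top-left  bias=+0
  edge (4, 6)→(16, 7): d=(12,1) right/bottom  bias=-1
  edge (16, 7)→(14, 16): d=(-2,9) right/bottom  bias=-1
    (0,1)@(1, 3): e=[0,-33,143] → ·  [on edge]
    (1,2)@(3, 5): e=[0,-11,121] → ·  [on edge]
    (2,3)@(5, 7): e=[0,11,99] → █  [on edge]
    (3,3)@(7, 7): e=[20,9,81] → █
    (4,3)@(9, 7): e=[40,7,63] → █
    (5,3)@(11, 7): e=[60,5,45] → █
    (6,3)@(13, 7): e=[80,3,27] → █
    (7,3)@(15, 7): e=[100,1,9] → █
    (2,4)@(5, 9): e=[-20,35,95] → ·
    (3,4)@(7, 9): e=[0,33,77] → █  [on edge]
    (3,5)@(7, 11): e=[-20,57,73] → ·
    (4,5)@(9, 11): e=[0,55,55] → █  [on edge]
    (5,6)@(11, 13): e=[0,77,33] → █  [on edge]
    (6,7)@(13, 15): e=[0,99,11] → █  [on edge]
    (7,8)@(15, 17): e=[0,121,-11] → ·  [on edge]
  covered (18 px):
    · · · · · · · ·
    · · · · · · · ·
    · · · · · · · ·
    · · █ █ █ █ █ █
    · · · █ █ █ █ █
    · · · · █ █ █ █
    · · · · · █ █ ·
    · · · · · · █ ·
    · · · · · · · ·
    · · · · · · · ·
T2:
  2·area = 32  (B↔C swapped to make it positive)
  edge (7, 7)→(8, 14): d=(1,7) right/bottom  bias=-1
  edge (8, 14)→(2, 4): d=(-6,-10) top-left  bias=+0
  edge (2, 4)→(7, 7): d=(5,3) right/bottom  bias=-1
    (1,2)@(3, 5): e=[26,4,2] → █
    (2,2)@(5, 5): e=[12,24,-4] → ·
    (1,3)@(3, 7): e=[28,-8,12] → ·
    (2,3)@(5, 7): e=[14,12,6] → █
    (3,3)@(7, 7): e=[0,32,0] → ·  [on edge]
    (2,4)@(5, 9): e=[16,0,16] → █  [on edge]
    (3,4)@(7, 9): e=[2,20,10] → █
    (4,4)@(9, 9): e=[-12,40,4] → ·
    (2,5)@(5, 11): e=[18,-12,26] → ·
    (3,5)@(7, 11): e=[4,8,20] → █
    (4,5)@(9, 11): e=[-10,28,14] → ·
    (3,6)@(7, 13): e=[6,-4,30] → ·
    (5,9)@(11, 19): e=[-16,0,48] → ·  [on edge]
  covered (5 px):
    · · · · · · · ·
    · · · · · · · ·
    · █ · · · · · ·
    · · █ · · · · ·
    · · █ █ · · · ·
    · · · █ · · · ·
    · · · · · · · ·
    · · · · · · · ·
    · · · · · · · ·
    · · · · · · · ·
T3:
  2·area = 80  (B↔C swapped to make it positive)
  edge (2, 10)→(14, 18): d=(12,8) right/bottom  bias=-1
  edge (14, 18)→(4, 18): d=(-10,0) right/bottom  bias=-1
  edge (4, 18)→(2, 10): d=(-2,-8) top-left  bias=+0
    (1,5)@(3, 11): e=[4,70,6] → █
    (2,5)@(5, 11): e=[-12,70,22] → ·
    (1,6)@(3, 13): e=[28,50,2] → █
    (2,6)@(5, 13): e=[12,50,18] → █
    (3,6)@(7, 13): e=[-4,50,34] → ·
    (1,7)@(3, 15): e=[52,30,-2] → ·
    (2,7)@(5, 15): e=[36,30,14] → █
    (3,7)@(7, 15): e=[20,30,30] → █
    (4,7)@(9, 15): e=[4,30,46] → █
    (5,7)@(11, 15): e=[-12,30,62] → ·
    (2,8)@(5, 17): e=[60,10,10] → █
    (5,8)@(11, 17): e=[12,10,58] → █
  covered (10 px):
    · · · · · · · ·
    · · · · · · · ·
    · · · · · · · ·
    · · · · · · · ·
    · · · · · · · ·
    · █ · · · · · ·
    · █ █ · · · · ·
    · · █ █ █ · · ·
    · · █ █ █ █ · ·
    · · · · · · · ·

Final: [[2,3],[3,3],[4,3],[5,3],[6,3],[7,3],[3,4],[4,4],[5,4],[6,4],[7,4],[4,5],[5,5],[6,5],[7,5],[5,6],[6,6],[6,7]]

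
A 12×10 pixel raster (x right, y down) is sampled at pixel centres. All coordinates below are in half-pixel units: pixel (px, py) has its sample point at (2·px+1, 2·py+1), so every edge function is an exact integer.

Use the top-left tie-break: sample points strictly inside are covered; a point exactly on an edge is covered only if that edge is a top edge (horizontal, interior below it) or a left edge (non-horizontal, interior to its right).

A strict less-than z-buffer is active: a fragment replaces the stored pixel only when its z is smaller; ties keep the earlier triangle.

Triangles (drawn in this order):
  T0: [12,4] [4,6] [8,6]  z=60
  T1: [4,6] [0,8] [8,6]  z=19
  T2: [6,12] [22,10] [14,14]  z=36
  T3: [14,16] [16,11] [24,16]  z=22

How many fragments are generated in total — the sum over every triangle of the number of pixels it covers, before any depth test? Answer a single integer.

T0:
  2·area = 8  (B↔C swapped to make it positive)
  edge (12, 4)→(8, 6): d=(-4,2) right/bottom  bias=-1
  edge (8, 6)→(4, 6): d=(-4,0) right/bottom  bias=-1
  edge (4, 6)→(12, 4): d=(8,-2) top-left  bias=+0
    (4,2)@(9, 5): e=[2,4,2] → █
    (5,2)@(11, 5): e=[-2,4,6] → ·
    (4,3)@(9, 7): e=[-6,-4,18] → ·
  covered (1 px):
    · · · · · · · · · · · ·
    · · · · · · · · · · · ·
    · · · · █ · · · · · · ·
    · · · · · · · · · · · ·
    · · · · · · · · · · · ·
    · · · · · · · · · · · ·
    · · · · · · · · · · · ·
    · · · · · · · · · · · ·
    · · · · · · · · · · · ·
    · · · · · · · · · · · ·
T1:
  2·area = 8  (B↔C swapped to make it positive)
  edge (4, 6)→(8, 6): d=(4,0) top-left  bias=+0
  edge (8, 6)→(0, 8): d=(-8,2) right/bottom  bias=-1
  edge (0, 8)→(4, 6): d=(4,-2) top-left  bias=+0
    (1,3)@(3, 7): e=[4,2,2] → █
    (2,3)@(5, 7): e=[4,-2,6] → ·
    (1,4)@(3, 9): e=[12,-14,10] → ·
  covered (1 px):
    · · · · · · · · · · · ·
    · · · · · · · · · · · ·
    · · · · · · · · · · · ·
    · █ · · · · · · · · · ·
    · · · · · · · · · · · ·
    · · · · · · · · · · · ·
    · · · · · · · · · · · ·
    · · · · · · · · · · · ·
    · · · · · · · · · · · ·
    · · · · · · · · · · · ·
T2:
  2·area = 48
  edge (6, 12)→(22, 10): d=(16,-2) top-left  bias=+0
  edge (22, 10)→(14, 14): d=(-8,4) right/bottom  bias=-1
  edge (14, 14)→(6, 12): d=(-8,-2) top-left  bias=+0
    (7,5)@(15, 11): e=[2,20,26] → █
    (8,5)@(17, 11): e=[6,12,30] → █
    (9,5)@(19, 11): e=[10,4,34] → █
    (10,5)@(21, 11): e=[14,-4,38] → ·
    (5,6)@(11, 13): e=[26,20,2] → █
    (6,6)@(13, 13): e=[30,12,6] → █
    (8,6)@(17, 13): e=[38,-4,14] → ·
    (9,6)@(19, 13): e=[42,-12,18] → ·
    (5,7)@(11, 15): e=[58,4,-14] → ·
    (6,7)@(13, 15): e=[62,-4,-10] → ·
    (7,7)@(15, 15): e=[66,-12,-6] → ·
  covered (6 px):
    · · · · · · · · · · · ·
    · · · · · · · · · · · ·
    · · · · · · · · · · · ·
    · · · · · · · · · · · ·
    · · · · · · · · · · · ·
    · · · · · · · █ █ █ · ·
    · · · · · █ █ █ · · · ·
    · · · · · · · · · · · ·
    · · · · · · · · · · · ·
    · · · · · · · · · · · ·
T3:
  2·area = 50
  edge (14, 16)→(16, 11): d=(2,-5) top-left  bias=+0
  edge (16, 11)→(24, 16): d=(8,5) right/bottom  bias=-1
  edge (24, 16)→(14, 16): d=(-10,0) right/bottom  bias=-1
    (8,6)@(17, 13): e=[9,11,30] → █
    (9,6)@(19, 13): e=[19,1,30] → █
    (10,6)@(21, 13): e=[29,-9,30] → ·
    (7,7)@(15, 15): e=[3,37,10] → █
    (10,7)@(21, 15): e=[33,7,10] → █
    (11,7)@(23, 15): e=[43,-3,10] → ·
    (7,8)@(15, 17): e=[7,53,-10] → ·
    (8,8)@(17, 17): e=[17,43,-10] → ·
    (9,8)@(19, 17): e=[27,33,-10] → ·
    (10,8)@(21, 17): e=[37,23,-10] → ·
  covered (6 px):
    · · · · · · · · · · · ·
    · · · · · · · · · · · ·
    · · · · · · · · · · · ·
    · · · · · · · · · · · ·
    · · · · · · · · · · · ·
    · · · · · · · · · · · ·
    · · · · · · · · █ █ · ·
    · · · · · · · █ █ █ █ ·
    · · · · · · · · · · · ·
    · · · · · · · · · · · ·

Final: 14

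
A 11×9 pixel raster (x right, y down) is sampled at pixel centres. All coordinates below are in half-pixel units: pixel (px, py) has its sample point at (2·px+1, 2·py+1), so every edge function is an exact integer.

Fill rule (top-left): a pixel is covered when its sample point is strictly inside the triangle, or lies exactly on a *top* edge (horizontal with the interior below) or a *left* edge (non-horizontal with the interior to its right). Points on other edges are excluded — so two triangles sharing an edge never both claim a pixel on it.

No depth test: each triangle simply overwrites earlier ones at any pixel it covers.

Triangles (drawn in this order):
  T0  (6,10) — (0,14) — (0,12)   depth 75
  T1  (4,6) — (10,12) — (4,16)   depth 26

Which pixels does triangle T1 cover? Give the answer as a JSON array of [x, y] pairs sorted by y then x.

T0:
  2·area = 12
  edge (6, 10)→(0, 14): d=(-6,4) right/bottom  bias=-1
  edge (0, 14)→(0, 12): d=(0,-2) top-left  bias=+0
  edge (0, 12)→(6, 10): d=(6,-2) top-left  bias=+0
    (10,2)@(21, 5): e=[-30,42,0] → ·  [on edge]
    (7,3)@(15, 7): e=[-18,30,0] → ·  [on edge]
    (4,4)@(9, 9): e=[-6,18,0] → ·  [on edge]
    (1,5)@(3, 11): e=[6,6,0] → #  [on edge]
    (2,5)@(5, 11): e=[-2,10,4] → ·
    (0,6)@(1, 13): e=[2,2,8] → #
    (1,6)@(3, 13): e=[-6,6,12] → ·
    (0,7)@(1, 15): e=[-10,2,20] → ·
  covered (2 px):
    · · · · · · · · · · ·
    · · · · · · · · · · ·
    · · · · · · · · · · ·
    · · · · · · · · · · ·
    · · · · · · · · · · ·
    · # · · · · · · · · ·
    # · · · · · · · · · ·
    · · · · · · · · · · ·
    · · · · · · · · · · ·
T1:
  2·area = 60
  edge (4, 6)→(10, 12): d=(6,6) right/bottom  bias=-1
  edge (10, 12)→(4, 16): d=(-6,4) right/bottom  bias=-1
  edge (4, 16)→(4, 6): d=(0,-10) top-left  bias=+0
    (0,1)@(1, 3): e=[0,90,-30] → ·  [on edge]
    (1,2)@(3, 5): e=[0,70,-10] → ·  [on edge]
    (2,3)@(5, 7): e=[0,50,10] → ·  [on edge]
    (2,4)@(5, 9): e=[12,38,10] → #
    (3,4)@(7, 9): e=[0,30,30] → ·  [on edge]
    (2,5)@(5, 11): e=[24,26,10] → #
    (3,5)@(7, 11): e=[12,18,30] → #
    (4,5)@(9, 11): e=[0,10,50] → ·  [on edge]
    (2,6)@(5, 13): e=[36,14,10] → #
    (4,6)@(9, 13): e=[12,-2,50] → ·
    (5,6)@(11, 13): e=[0,-10,70] → ·  [on edge]
    (2,7)@(5, 15): e=[48,2,10] → #
    (6,7)@(13, 15): e=[0,-30,90] → ·  [on edge]
    (7,8)@(15, 17): e=[0,-50,110] → ·  [on edge]
  covered (6 px):
    · · · · · · · · · · ·
    · · · · · · · · · · ·
    · · · · · · · · · · ·
    · · · · · · · · · · ·
    · · # · · · · · · · ·
    · · # # · · · · · · ·
    · · # # · · · · · · ·
    · · # · · · · · · · ·
    · · · · · · · · · · ·

Result: [[2,4],[2,5],[3,5],[2,6],[3,6],[2,7]]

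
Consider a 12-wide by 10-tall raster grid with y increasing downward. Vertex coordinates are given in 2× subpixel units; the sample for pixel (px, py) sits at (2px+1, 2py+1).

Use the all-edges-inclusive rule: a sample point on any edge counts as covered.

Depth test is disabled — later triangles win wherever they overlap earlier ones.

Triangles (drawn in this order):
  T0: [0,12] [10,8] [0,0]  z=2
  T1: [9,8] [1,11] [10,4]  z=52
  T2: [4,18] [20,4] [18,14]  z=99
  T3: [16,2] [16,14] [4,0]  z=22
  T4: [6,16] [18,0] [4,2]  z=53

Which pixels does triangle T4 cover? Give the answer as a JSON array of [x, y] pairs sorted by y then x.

T0:
  2·area = 120  (B↔C swapped to make it positive)
  edge (0, 12)→(0, 0): d=(0,-12) inclusive
  edge (0, 0)→(10, 8): d=(10,8) inclusive
  edge (10, 8)→(0, 12): d=(-10,4) inclusive
    (0,0)@(1, 1): e=[12,2,106] → █
    (1,0)@(3, 1): e=[36,-14,98] → ·
    (0,1)@(1, 3): e=[12,22,86] → █
    (1,1)@(3, 3): e=[36,6,78] → █
    (2,1)@(5, 3): e=[60,-10,70] → ·
    (0,2)@(1, 5): e=[12,42,66] → █
    (2,2)@(5, 5): e=[60,10,50] → █
    (3,2)@(7, 5): e=[84,-6,42] → ·
    (0,3)@(1, 7): e=[12,62,46] → █
    (3,3)@(7, 7): e=[84,14,22] → █
    (4,3)@(9, 7): e=[108,-2,14] → ·
    (0,4)@(1, 9): e=[12,82,26] → █
  covered (15 px):
    █ · · · · · · · · · · ·
    █ █ · · · · · · · · · ·
    █ █ █ · · · · · · · · ·
    █ █ █ █ · · · · · · · ·
    █ █ █ █ · · · · · · · ·
    █ · · · · · · · · · · ·
    · · · · · · · · · · · ·
    · · · · · · · · · · · ·
    · · · · · · · · · · · ·
    · · · · · · · · · · · ·
T1:
  2·area = 29
  edge (9, 8)→(1, 11): d=(-8,3) inclusive
  edge (1, 11)→(10, 4): d=(9,-7) inclusive
  edge (10, 4)→(9, 8): d=(-1,4) inclusive
    (4,2)@(9, 5): e=[24,2,3] → █
    (5,2)@(11, 5): e=[18,16,-5] → ·
    (8,2)@(17, 5): e=[0,58,-29] → ·  [on edge]
    (3,3)@(7, 7): e=[14,6,9] → █
    (5,3)@(11, 7): e=[2,34,-7] → ·
    (2,4)@(5, 9): e=[4,10,15] → █
    (3,4)@(7, 9): e=[-2,24,7] → ·
    (4,4)@(9, 9): e=[-8,38,-1] → ·
    (0,5)@(1, 11): e=[0,0,29] → █  [on edge]
    (1,5)@(3, 11): e=[-6,14,21] → ·
    (2,5)@(5, 11): e=[-12,28,13] → ·
    (0,6)@(1, 13): e=[-16,18,27] → ·
  covered (5 px):
    · · · · · · · · · · · ·
    · · · · · · · · · · · ·
    · · · · █ · · · · · · ·
    · · · █ █ · · · · · · ·
    · · █ · · · · · · · · ·
    █ · · · · · · · · · · ·
    · · · · · · · · · · · ·
    · · · · · · · · · · · ·
    · · · · · · · · · · · ·
    · · · · · · · · · · · ·
T2:
  2·area = 132
  edge (4, 18)→(20, 4): d=(16,-14) inclusive
  edge (20, 4)→(18, 14): d=(-2,10) inclusive
  edge (18, 14)→(4, 18): d=(-14,4) inclusive
    (9,2)@(19, 5): e=[2,8,122] → █
    (10,2)@(21, 5): e=[30,-12,114] → ·
    (8,3)@(17, 7): e=[6,24,102] → █
    (10,3)@(21, 7): e=[62,-16,86] → ·
    (7,4)@(15, 9): e=[10,40,82] → █
    (9,4)@(19, 9): e=[66,0,66] → █  [on edge]
    (10,4)@(21, 9): e=[94,-20,58] → ·
    (6,5)@(13, 11): e=[14,56,62] → █
    (9,5)@(19, 11): e=[98,-4,38] → ·
    (5,6)@(11, 13): e=[18,72,42] → █
    (9,6)@(19, 13): e=[130,-8,10] → ·
    (4,7)@(9, 15): e=[22,88,22] → █
    (8,9)@(17, 19): e=[198,0,-66] → ·  [on edge]
  covered (17 px):
    · · · · · · · · · · · ·
    · · · · · · · · · · · ·
    · · · · · · · · · █ · ·
    · · · · · · · · █ █ · ·
    · · · · · · · █ █ █ · ·
    · · · · · · █ █ █ · · ·
    · · · · · █ █ █ █ · · ·
    · · · · █ █ █ · · · · ·
    · · · █ · · · · · · · ·
    · · · · · · · · · · · ·
T3:
  2·area = 144
  edge (16, 2)→(16, 14): d=(0,12) inclusive
  edge (16, 14)→(4, 0): d=(-12,-14) inclusive
  edge (4, 0)→(16, 2): d=(12,2) inclusive
    (2,0)@(5, 1): e=[132,2,10] → █
    (3,0)@(7, 1): e=[108,30,6] → █
    (4,0)@(9, 1): e=[84,58,2] → █
    (5,0)@(11, 1): e=[60,86,-2] → ·
    (2,1)@(5, 3): e=[132,-22,34] → ·
    (3,1)@(7, 3): e=[108,6,30] → █
    (5,1)@(11, 3): e=[60,62,22] → █
    (6,1)@(13, 3): e=[36,90,18] → █
    (7,1)@(15, 3): e=[12,118,14] → █
    (8,1)@(17, 3): e=[-12,146,10] → ·
    (3,2)@(7, 5): e=[108,-18,54] → ·
    (4,2)@(9, 5): e=[84,10,50] → █
  covered (18 px):
    · · █ █ █ · · · · · · ·
    · · · █ █ █ █ █ · · · ·
    · · · · █ █ █ █ · · · ·
    · · · · · █ █ █ · · · ·
    · · · · · · █ █ · · · ·
    · · · · · · · █ · · · ·
    · · · · · · · · · · · ·
    · · · · · · · · · · · ·
    · · · · · · · · · · · ·
    · · · · · · · · · · · ·
T4:
  2·area = 200  (B↔C swapped to make it positive)
  edge (6, 16)→(4, 2): d=(-2,-14) inclusive
  edge (4, 2)→(18, 0): d=(14,-2) inclusive
  edge (18, 0)→(6, 16): d=(-12,16) inclusive
    (5,0)@(11, 1): e=[100,0,100] → █  [on edge]
    (6,0)@(13, 1): e=[128,4,68] → █
    (7,0)@(15, 1): e=[156,8,36] → █
    (8,0)@(17, 1): e=[184,12,4] → █
    (9,0)@(19, 1): e=[212,16,-28] → ·
    (2,1)@(5, 3): e=[12,16,172] → █
    (3,1)@(7, 3): e=[40,20,140] → █
    (4,1)@(9, 3): e=[68,24,108] → █
    (8,1)@(17, 3): e=[180,40,-20] → ·
    (2,2)@(5, 5): e=[8,44,148] → █
    (7,2)@(15, 5): e=[148,64,-12] → ·
    (2,3)@(5, 7): e=[4,72,124] → █
    (2,4)@(5, 9): e=[0,100,100] → █  [on edge]
  covered (26 px):
    · · · · · █ █ █ █ · · ·
    · · █ █ █ █ █ █ · · · ·
    · · █ █ █ █ █ · · · · ·
    · · █ █ █ █ · · · · · ·
    · · █ █ █ █ · · · · · ·
    · · · █ █ · · · · · · ·
    · · · █ · · · · · · · ·
    · · · · · · · · · · · ·
    · · · · · · · · · · · ·
    · · · · · · · · · · · ·

Final: [[5,0],[6,0],[7,0],[8,0],[2,1],[3,1],[4,1],[5,1],[6,1],[7,1],[2,2],[3,2],[4,2],[5,2],[6,2],[2,3],[3,3],[4,3],[5,3],[2,4],[3,4],[4,4],[5,4],[3,5],[4,5],[3,6]]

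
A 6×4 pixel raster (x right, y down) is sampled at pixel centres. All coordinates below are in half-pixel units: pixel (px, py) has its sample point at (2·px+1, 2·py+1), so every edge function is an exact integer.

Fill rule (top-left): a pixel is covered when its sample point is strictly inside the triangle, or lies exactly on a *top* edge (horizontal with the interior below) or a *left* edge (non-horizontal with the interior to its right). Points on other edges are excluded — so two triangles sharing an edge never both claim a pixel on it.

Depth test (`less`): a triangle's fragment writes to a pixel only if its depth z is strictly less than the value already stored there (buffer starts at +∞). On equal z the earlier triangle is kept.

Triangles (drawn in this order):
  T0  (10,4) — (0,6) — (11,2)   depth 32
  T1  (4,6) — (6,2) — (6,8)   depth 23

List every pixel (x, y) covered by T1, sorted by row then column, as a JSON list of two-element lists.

T0:
  2·area = 18
  edge (10, 4)→(0, 6): d=(-10,2) right/bottom  bias=-1
  edge (0, 6)→(11, 2): d=(11,-4) top-left  bias=+0
  edge (11, 2)→(10, 4): d=(-1,2) right/bottom  bias=-1
    (4,1)@(9, 3): e=[12,3,3] → X
    (5,1)@(11, 3): e=[8,11,-1] → .
    (1,2)@(3, 5): e=[4,1,13] → X
    (2,2)@(5, 5): e=[0,9,9] → .  [on edge]
    (4,2)@(9, 5): e=[-8,25,1] → .
    (1,3)@(3, 7): e=[-16,23,11] → .
  covered (2 px):
    . . . . . .
    . . . . X .
    . X . . . .
    . . . . . .
T1:
  2·area = 12
  edge (4, 6)→(6, 2): d=(2,-4) top-left  bias=+0
  edge (6, 2)→(6, 8): d=(0,6) right/bottom  bias=-1
  edge (6, 8)→(4, 6): d=(-2,-2) top-left  bias=+0
    (0,1)@(1, 3): e=[-18,30,0] → .  [on edge]
    (1,2)@(3, 5): e=[-6,18,0] → .  [on edge]
    (2,2)@(5, 5): e=[2,6,4] → X
    (3,2)@(7, 5): e=[10,-6,8] → .
    (2,3)@(5, 7): e=[6,6,0] → X  [on edge]
    (3,3)@(7, 7): e=[14,-6,4] → .
  covered (2 px):
    . . . . . .
    . . . . . .
    . . X . . .
    . . X . . .

Answer: [[2,2],[2,3]]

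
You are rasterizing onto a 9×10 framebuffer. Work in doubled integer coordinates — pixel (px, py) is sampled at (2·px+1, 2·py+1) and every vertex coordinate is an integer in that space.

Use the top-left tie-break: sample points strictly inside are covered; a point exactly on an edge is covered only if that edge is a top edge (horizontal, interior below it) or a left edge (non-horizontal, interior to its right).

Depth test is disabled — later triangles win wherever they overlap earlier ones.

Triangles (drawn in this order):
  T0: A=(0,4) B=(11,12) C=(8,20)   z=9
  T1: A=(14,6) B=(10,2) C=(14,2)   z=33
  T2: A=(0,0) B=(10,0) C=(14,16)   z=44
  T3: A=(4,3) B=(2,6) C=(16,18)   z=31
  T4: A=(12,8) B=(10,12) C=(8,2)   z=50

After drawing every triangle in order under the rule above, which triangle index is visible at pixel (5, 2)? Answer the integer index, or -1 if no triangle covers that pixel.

T0:
  2·area = 112
  edge (0, 4)→(11, 12): d=(11,8) right/bottom  bias=-1
  edge (11, 12)→(8, 20): d=(-3,8) right/bottom  bias=-1
  edge (8, 20)→(0, 4): d=(-8,-16) top-left  bias=+0
    (0,2)@(1, 5): e=[3,101,8] → X
    (1,2)@(3, 5): e=[-13,85,40] → .
    (0,3)@(1, 7): e=[25,95,-8] → .
    (1,3)@(3, 7): e=[9,79,24] → X
    (2,3)@(5, 7): e=[-7,63,56] → .
    (1,4)@(3, 9): e=[31,73,8] → X
    (2,4)@(5, 9): e=[15,57,40] → X
    (3,4)@(7, 9): e=[-1,41,72] → .
    (1,5)@(3, 11): e=[53,67,-8] → .
    (2,5)@(5, 11): e=[37,51,24] → X
    (3,5)@(7, 11): e=[21,35,56] → X
    (4,5)@(9, 11): e=[5,19,88] → X
  covered (14 px):
    . . . . . . . . .
    . . . . . . . . .
    X . . . . . . . .
    . X . . . . . . .
    . X X . . . . . .
    . . X X X . . . .
    . . X X X . . . .
    . . . X X . . . .
    . . . X X . . . .
    . . . . . . . . .
T1:
  2·area = 16
  edge (14, 6)→(10, 2): d=(-4,-4) top-left  bias=+0
  edge (10, 2)→(14, 2): d=(4,0) top-left  bias=+0
  edge (14, 2)→(14, 6): d=(0,4) right/bottom  bias=-1
    (4,0)@(9, 1): e=[0,-4,20] → .  [on edge]
    (5,1)@(11, 3): e=[0,4,12] → X  [on edge]
    (6,1)@(13, 3): e=[8,4,4] → X
    (7,1)@(15, 3): e=[16,4,-4] → .
    (5,2)@(11, 5): e=[-8,12,12] → .
    (6,2)@(13, 5): e=[0,12,4] → X  [on edge]
    (7,2)@(15, 5): e=[8,12,-4] → .
    (6,3)@(13, 7): e=[-8,20,4] → .
    (7,3)@(15, 7): e=[0,20,-4] → .  [on edge]
    (8,4)@(17, 9): e=[0,28,-12] → .  [on edge]
  covered (3 px):
    . . . . . . . . .
    . . . . . X X . .
    . . . . . . X . .
    . . . . . . . . .
    . . . . . . . . .
    . . . . . . . . .
    . . . . . . . . .
    . . . . . . . . .
    . . . . . . . . .
    . . . . . . . . .
T2:
  2·area = 160
  edge (0, 0)→(10, 0): d=(10,0) top-left  bias=+0
  edge (10, 0)→(14, 16): d=(4,16) right/bottom  bias=-1
  edge (14, 16)→(0, 0): d=(-14,-16) top-left  bias=+0
    (0,0)@(1, 1): e=[10,148,2] → X
    (1,0)@(3, 1): e=[10,116,34] → X
    (2,0)@(5, 1): e=[10,84,66] → X
    (3,0)@(7, 1): e=[10,52,98] → X
    (4,0)@(9, 1): e=[10,20,130] → X
    (5,0)@(11, 1): e=[10,-12,162] → .
    (0,1)@(1, 3): e=[30,156,-26] → .
    (1,1)@(3, 3): e=[30,124,6] → X
    (5,1)@(11, 3): e=[30,-4,134] → .
    (1,2)@(3, 5): e=[50,132,-22] → .
    (2,2)@(5, 5): e=[50,100,10] → X
    (5,2)@(11, 5): e=[50,4,106] → X
  covered (20 px):
    X X X X X . . . .
    . X X X X . . . .
    . . X X X X . . .
    . . . X X X . . .
    . . . . X X . . .
    . . . . . X . . .
    . . . . . . X . .
    . . . . . . . . .
    . . . . . . . . .
    . . . . . . . . .
T3:
  2·area = 66  (B↔C swapped to make it positive)
  edge (4, 3)→(16, 18): d=(12,15) right/bottom  bias=-1
  edge (16, 18)→(2, 6): d=(-14,-12) top-left  bias=+0
  edge (2, 6)→(4, 3): d=(2,-3) top-left  bias=+0
    (1,2)@(3, 5): e=[39,26,1] → X
    (2,2)@(5, 5): e=[9,50,7] → X
    (3,2)@(7, 5): e=[-21,74,13] → .
    (1,3)@(3, 7): e=[63,-2,5] → .
    (2,3)@(5, 7): e=[33,22,11] → X
    (3,3)@(7, 7): e=[3,46,17] → X
    (4,3)@(9, 7): e=[-27,70,23] → .
    (2,4)@(5, 9): e=[57,-6,15] → .
    (3,4)@(7, 9): e=[27,18,21] → X
    (4,4)@(9, 9): e=[-3,42,27] → .
    (3,5)@(7, 11): e=[51,-10,25] → .
    (4,5)@(9, 11): e=[21,14,31] → X
  covered (9 px):
    . . . . . . . . .
    . . . . . . . . .
    . X X . . . . . .
    . . X X . . . . .
    . . . X . . . . .
    . . . . X . . . .
    . . . . . X . . .
    . . . . . . X . .
    . . . . . . . X .
    . . . . . . . . .
T4:
  2·area = 28
  edge (12, 8)→(10, 12): d=(-2,4) right/bottom  bias=-1
  edge (10, 12)→(8, 2): d=(-2,-10) top-left  bias=+0
  edge (8, 2)→(12, 8): d=(4,6) right/bottom  bias=-1
    (4,2)@(9, 5): e=[18,4,6] → X
    (5,2)@(11, 5): e=[10,24,-6] → .
    (4,3)@(9, 7): e=[14,0,14] → X  [on edge]
    (5,3)@(11, 7): e=[6,20,2] → X
    (6,3)@(13, 7): e=[-2,40,-10] → .
    (4,4)@(9, 9): e=[10,-4,22] → .
    (5,4)@(11, 9): e=[2,16,10] → X
    (6,4)@(13, 9): e=[-6,36,-2] → .
    (5,5)@(11, 11): e=[-2,12,18] → .
    (5,8)@(11, 17): e=[-14,0,42] → .  [on edge]
  covered (4 px):
    . . . . . . . . .
    . . . . . . . . .
    . . . . X . . . .
    . . . . X X . . .
    . . . . . X . . .
    . . . . . . . . .
    . . . . . . . . .
    . . . . . . . . .
    . . . . . . . . .
    . . . . . . . . .

Z-buffer (winner per pixel, '.' = empty):
  2 2 2 2 2 . . . .
  . 2 2 2 2 1 1 . .
  0 3 3 2 4 2 1 . .
  . 0 3 3 4 4 . . .
  . 0 0 3 2 4 . . .
  . . 0 0 3 2 . . .
  . . 0 0 0 3 2 . .
  . . . 0 0 . 3 . .
  . . . 0 0 . . 3 .
  . . . . . . . . .

Answer: 2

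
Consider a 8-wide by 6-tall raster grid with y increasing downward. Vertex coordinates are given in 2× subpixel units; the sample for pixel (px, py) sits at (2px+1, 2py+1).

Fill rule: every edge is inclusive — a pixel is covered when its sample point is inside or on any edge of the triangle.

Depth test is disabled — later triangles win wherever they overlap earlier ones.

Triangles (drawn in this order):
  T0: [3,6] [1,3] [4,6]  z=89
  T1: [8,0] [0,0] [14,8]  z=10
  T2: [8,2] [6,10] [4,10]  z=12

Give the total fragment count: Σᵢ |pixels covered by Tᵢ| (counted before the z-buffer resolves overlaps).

T0:
  2·area = 3
  edge (3, 6)→(1, 3): d=(-2,-3) inclusive
  edge (1, 3)→(4, 6): d=(3,3) inclusive
  edge (4, 6)→(3, 6): d=(-1,0) inclusive
    (0,1)@(1, 3): e=[0,0,3] → X  [on edge]
    (1,1)@(3, 3): e=[6,-6,3] → .
    (0,2)@(1, 5): e=[-4,6,1] → .
    (1,2)@(3, 5): e=[2,0,1] → X  [on edge]
    (2,2)@(5, 5): e=[8,-6,1] → .
    (1,3)@(3, 7): e=[-2,6,-1] → .
    (2,3)@(5, 7): e=[4,0,-1] → .  [on edge]
    (2,4)@(5, 9): e=[0,6,-3] → .  [on edge]
    (3,4)@(7, 9): e=[6,0,-3] → .  [on edge]
    (4,5)@(9, 11): e=[8,0,-5] → .  [on edge]
  covered (2 px):
    . . . . . . . .
    X . . . . . . .
    . X . . . . . .
    . . . . . . . .
    . . . . . . . .
    . . . . . . . .
T1:
  2·area = 64  (B↔C swapped to make it positive)
  edge (8, 0)→(14, 8): d=(6,8) inclusive
  edge (14, 8)→(0, 0): d=(-14,-8) inclusive
  edge (0, 0)→(8, 0): d=(8,0) inclusive
    (1,0)@(3, 1): e=[46,10,8] → X
    (2,0)@(5, 1): e=[30,26,8] → X
    (3,0)@(7, 1): e=[14,42,8] → X
    (4,0)@(9, 1): e=[-2,58,8] → .
    (1,1)@(3, 3): e=[58,-18,24] → .
    (2,1)@(5, 3): e=[42,-2,24] → .
    (3,1)@(7, 3): e=[26,14,24] → X
    (4,1)@(9, 3): e=[10,30,24] → X
    (5,1)@(11, 3): e=[-6,46,24] → .
    (3,2)@(7, 5): e=[38,-14,40] → .
    (4,2)@(9, 5): e=[22,2,40] → X
    (5,2)@(11, 5): e=[6,18,40] → X
  covered (8 px):
    . X X X . . . .
    . . . X X . . .
    . . . . X X . .
    . . . . . . X .
    . . . . . . . .
    . . . . . . . .
T2:
  2·area = 16
  edge (8, 2)→(6, 10): d=(-2,8) inclusive
  edge (6, 10)→(4, 10): d=(-2,0) inclusive
  edge (4, 10)→(8, 2): d=(4,-8) inclusive
    (3,2)@(7, 5): e=[2,10,4] → X
    (4,2)@(9, 5): e=[-14,10,20] → .
    (3,3)@(7, 7): e=[-2,6,12] → .
    (2,4)@(5, 9): e=[10,2,4] → X
    (3,4)@(7, 9): e=[-6,2,20] → .
    (2,5)@(5, 11): e=[6,-2,12] → .
  covered (2 px):
    . . . . . . . .
    . . . . . . . .
    . . . X . . . .
    . . . . . . . .
    . . X . . . . .
    . . . . . . . .

Answer: 12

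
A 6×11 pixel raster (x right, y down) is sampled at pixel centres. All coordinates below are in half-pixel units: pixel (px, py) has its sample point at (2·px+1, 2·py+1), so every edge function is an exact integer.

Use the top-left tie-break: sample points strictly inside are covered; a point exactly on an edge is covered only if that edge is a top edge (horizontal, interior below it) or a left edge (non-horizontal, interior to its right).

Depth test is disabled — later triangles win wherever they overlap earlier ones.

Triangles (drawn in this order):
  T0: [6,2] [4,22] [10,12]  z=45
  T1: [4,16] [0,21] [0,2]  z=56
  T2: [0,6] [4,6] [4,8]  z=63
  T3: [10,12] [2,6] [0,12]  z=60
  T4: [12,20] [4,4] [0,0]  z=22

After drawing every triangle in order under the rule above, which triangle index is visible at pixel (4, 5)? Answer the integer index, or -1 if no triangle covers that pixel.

T0:
  2·area = 100  (B↔C swapped to make it positive)
  edge (6, 2)→(10, 12): d=(4,10) right/bottom  bias=-1
  edge (10, 12)→(4, 22): d=(-6,10) right/bottom  bias=-1
  edge (4, 22)→(6, 2): d=(2,-20) top-left  bias=+0
    (3,2)@(7, 5): e=[2,72,26] → X
    (4,2)@(9, 5): e=[-18,52,66] → .
    (3,3)@(7, 7): e=[10,60,30] → X
    (4,3)@(9, 7): e=[-10,40,70] → .
    (3,4)@(7, 9): e=[18,48,34] → X
    (4,4)@(9, 9): e=[-2,28,74] → .
    (3,5)@(7, 11): e=[26,36,38] → X
    (4,5)@(9, 11): e=[6,16,78] → X
    (5,5)@(11, 11): e=[-14,-4,118] → .
    (2,6)@(5, 13): e=[54,44,2] → X
    (5,6)@(11, 13): e=[-6,-16,122] → .
    (2,7)@(5, 15): e=[62,32,6] → X
    (3,8)@(7, 17): e=[50,0,50] → .  [on edge]
  covered (12 px):
    . . . . . .
    . . . . . .
    . . . X . .
    . . . X . .
    . . . X . .
    . . . X X .
    . . X X X .
    . . X X . .
    . . X . . .
    . . X . . .
    . . . . . .
T1:
  2·area = 76
  edge (4, 16)→(0, 21): d=(-4,5) right/bottom  bias=-1
  edge (0, 21)→(0, 2): d=(0,-19) top-left  bias=+0
  edge (0, 2)→(4, 16): d=(4,14) right/bottom  bias=-1
    (0,3)@(1, 7): e=[51,19,6] → X
    (1,3)@(3, 7): e=[41,57,-22] → .
    (0,4)@(1, 9): e=[43,19,14] → X
    (1,4)@(3, 9): e=[33,57,-14] → .
    (0,5)@(1, 11): e=[35,19,22] → X
    (1,5)@(3, 11): e=[25,57,-6] → .
    (0,6)@(1, 13): e=[27,19,30] → X
    (1,6)@(3, 13): e=[17,57,2] → X
    (2,6)@(5, 13): e=[7,95,-26] → .
    (0,7)@(1, 15): e=[19,19,38] → X
    (2,7)@(5, 15): e=[-1,95,-18] → .
    (0,8)@(1, 17): e=[11,19,46] → X
  covered (10 px):
    . . . . . .
    . . . . . .
    . . . . . .
    X . . . . .
    X . . . . .
    X . . . . .
    X X . . . .
    X X . . . .
    X X . . . .
    X . . . . .
    . . . . . .
T2:
  2·area = 8
  edge (0, 6)→(4, 6): d=(4,0) top-left  bias=+0
  edge (4, 6)→(4, 8): d=(0,2) right/bottom  bias=-1
  edge (4, 8)→(0, 6): d=(-4,-2) top-left  bias=+0
    (1,3)@(3, 7): e=[4,2,2] → X
    (2,3)@(5, 7): e=[4,-2,6] → .
    (1,4)@(3, 9): e=[12,2,-6] → .
  covered (1 px):
    . . . . . .
    . . . . . .
    . . . . . .
    . X . . . .
    . . . . . .
    . . . . . .
    . . . . . .
    . . . . . .
    . . . . . .
    . . . . . .
    . . . . . .
T3:
  2·area = 60  (B↔C swapped to make it positive)
  edge (10, 12)→(0, 12): d=(-10,0) right/bottom  bias=-1
  edge (0, 12)→(2, 6): d=(2,-6) top-left  bias=+0
  edge (2, 6)→(10, 12): d=(8,6) right/bottom  bias=-1
    (1,1)@(3, 3): e=[90,0,-30] → .  [on edge]
    (1,3)@(3, 7): e=[50,8,2] → X
    (2,3)@(5, 7): e=[50,20,-10] → .
    (0,4)@(1, 9): e=[30,0,30] → X  [on edge]
    (2,4)@(5, 9): e=[30,24,6] → X
    (3,4)@(7, 9): e=[30,36,-6] → .
    (0,5)@(1, 11): e=[10,4,46] → X
    (3,5)@(7, 11): e=[10,40,10] → X
    (4,5)@(9, 11): e=[10,52,-2] → .
    (0,6)@(1, 13): e=[-10,8,62] → .
    (1,6)@(3, 13): e=[-10,20,50] → .
    (2,6)@(5, 13): e=[-10,32,38] → .
  covered (8 px):
    . . . . . .
    . . . . . .
    . . . . . .
    . X . . . .
    X X X . . .
    X X X X . .
    . . . . . .
    . . . . . .
    . . . . . .
    . . . . . .
    . . . . . .
T4:
  2·area = 32  (B↔C swapped to make it positive)
  edge (12, 20)→(0, 0): d=(-12,-20) top-left  bias=+0
  edge (0, 0)→(4, 4): d=(4,4) right/bottom  bias=-1
  edge (4, 4)→(12, 20): d=(8,16) right/bottom  bias=-1
    (0,0)@(1, 1): e=[8,0,24] → .  [on edge]
    (1,1)@(3, 3): e=[24,0,8] → .  [on edge]
    (1,2)@(3, 5): e=[0,8,24] → X  [on edge]
    (2,2)@(5, 5): e=[40,0,-8] → .  [on edge]
    (1,3)@(3, 7): e=[-24,16,40] → .
    (2,3)@(5, 7): e=[16,8,8] → X
    (3,3)@(7, 7): e=[56,0,-24] → .  [on edge]
    (2,4)@(5, 9): e=[-8,16,24] → .
    (4,4)@(9, 9): e=[72,0,-40] → .  [on edge]
    (3,5)@(7, 11): e=[8,16,8] → X
    (4,5)@(9, 11): e=[48,8,-24] → .
    (5,5)@(11, 11): e=[88,0,-56] → .  [on edge]
    (4,7)@(9, 15): e=[0,24,8] → X  [on edge]
  covered (4 px):
    . . . . . .
    . . . . . .
    . X . . . .
    . . X . . .
    . . . . . .
    . . . X . .
    . . . . . .
    . . . . X .
    . . . . . .
    . . . . . .
    . . . . . .

Z-buffer (winner per pixel, '.' = empty):
  . . . . . .
  . . . . . .
  . 4 . 0 . .
  1 3 4 0 . .
  3 3 3 0 . .
  3 3 3 4 0 .
  1 1 0 0 0 .
  1 1 0 0 4 .
  1 1 0 . . .
  1 . 0 . . .
  . . . . . .

Result: 0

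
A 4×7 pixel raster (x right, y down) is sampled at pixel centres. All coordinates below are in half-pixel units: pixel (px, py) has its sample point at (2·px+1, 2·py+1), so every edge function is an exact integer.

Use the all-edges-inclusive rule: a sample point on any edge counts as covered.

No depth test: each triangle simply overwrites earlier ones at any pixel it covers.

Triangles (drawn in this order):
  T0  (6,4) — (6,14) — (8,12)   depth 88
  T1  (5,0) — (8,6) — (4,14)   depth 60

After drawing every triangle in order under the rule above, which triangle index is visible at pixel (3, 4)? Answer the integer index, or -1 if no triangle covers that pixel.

T0:
  2·area = 20  (B↔C swapped to make it positive)
  edge (6, 4)→(8, 12): d=(2,8) inclusive
  edge (8, 12)→(6, 14): d=(-2,2) inclusive
  edge (6, 14)→(6, 4): d=(0,-10) inclusive
    (3,4)@(7, 9): e=[2,8,10] → X
    (3,5)@(7, 11): e=[6,4,10] → X
    (3,6)@(7, 13): e=[10,0,10] → X  [on edge]
  covered (3 px):
    . . . .
    . . . .
    . . . .
    . . . .
    . . . X
    . . . X
    . . . X
T1:
  2·area = 48
  edge (5, 0)→(8, 6): d=(3,6) inclusive
  edge (8, 6)→(4, 14): d=(-4,8) inclusive
  edge (4, 14)→(5, 0): d=(1,-14) inclusive
    (2,0)@(5, 1): e=[3,44,1] → X
    (3,0)@(7, 1): e=[-9,28,29] → .
    (2,1)@(5, 3): e=[9,36,3] → X
    (3,1)@(7, 3): e=[-3,20,31] → .
    (2,2)@(5, 5): e=[15,28,5] → X
    (3,2)@(7, 5): e=[3,12,33] → X
    (2,3)@(5, 7): e=[21,20,7] → X
    (2,4)@(5, 9): e=[27,12,9] → X
    (3,4)@(7, 9): e=[15,-4,37] → .
    (2,5)@(5, 11): e=[33,4,11] → X
    (3,5)@(7, 11): e=[21,-12,39] → .
    (2,6)@(5, 13): e=[39,-4,13] → .
  covered (8 px):
    . . X .
    . . X .
    . . X X
    . . X X
    . . X .
    . . X .
    . . . .

Z-buffer (winner per pixel, '.' = empty):
  . . 1 .
  . . 1 .
  . . 1 1
  . . 1 1
  . . 1 0
  . . 1 0
  . . . 0

Result: 0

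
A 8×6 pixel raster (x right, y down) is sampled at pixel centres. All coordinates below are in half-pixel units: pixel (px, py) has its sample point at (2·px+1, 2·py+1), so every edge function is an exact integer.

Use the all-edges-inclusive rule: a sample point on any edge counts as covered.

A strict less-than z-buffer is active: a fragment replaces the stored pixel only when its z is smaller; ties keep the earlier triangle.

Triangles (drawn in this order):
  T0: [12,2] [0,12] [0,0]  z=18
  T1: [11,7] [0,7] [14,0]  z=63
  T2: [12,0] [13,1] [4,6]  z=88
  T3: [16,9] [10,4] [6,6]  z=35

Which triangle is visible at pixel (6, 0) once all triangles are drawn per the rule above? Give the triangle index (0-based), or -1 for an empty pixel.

T0:
  2·area = 144
  edge (12, 2)→(0, 12): d=(-12,10) inclusive
  edge (0, 12)→(0, 0): d=(0,-12) inclusive
  edge (0, 0)→(12, 2): d=(12,2) inclusive
    (0,0)@(1, 1): e=[122,12,10] → █
    (1,0)@(3, 1): e=[102,36,6] → █
    (2,0)@(5, 1): e=[82,60,2] → █
    (3,0)@(7, 1): e=[62,84,-2] → ·
    (0,1)@(1, 3): e=[98,12,34] → █
    (3,1)@(7, 3): e=[38,84,22] → █
    (4,1)@(9, 3): e=[18,108,18] → █
    (5,1)@(11, 3): e=[-2,132,14] → ·
    (0,2)@(1, 5): e=[74,12,58] → █
    (4,2)@(9, 5): e=[-6,108,42] → ·
    (0,3)@(1, 7): e=[50,12,82] → █
    (3,3)@(7, 7): e=[-10,84,70] → ·
  covered (18 px):
    █ █ █ · · · · ·
    █ █ █ █ █ · · ·
    █ █ █ █ · · · ·
    █ █ █ · · · · ·
    █ █ · · · · · ·
    █ · · · · · · ·
T1:
  2·area = 77
  edge (11, 7)→(0, 7): d=(-11,0) inclusive
  edge (0, 7)→(14, 0): d=(14,-7) inclusive
  edge (14, 0)→(11, 7): d=(-3,7) inclusive
    (6,0)@(13, 1): e=[66,7,4] → █
    (7,0)@(15, 1): e=[66,21,-10] → ·
    (4,1)@(9, 3): e=[44,7,26] → █
    (5,1)@(11, 3): e=[44,21,12] → █
    (6,1)@(13, 3): e=[44,35,-2] → ·
    (2,2)@(5, 5): e=[22,7,48] → █
    (3,2)@(7, 5): e=[22,21,34] → █
    (6,2)@(13, 5): e=[22,63,-8] → ·
    (0,3)@(1, 7): e=[0,7,70] → █  [on edge]
    (1,3)@(3, 7): e=[0,21,56] → █  [on edge]
    (2,3)@(5, 7): e=[0,35,42] → █  [on edge]
    (3,3)@(7, 7): e=[0,49,28] → █  [on edge]
    (4,3)@(9, 7): e=[0,63,14] → █  [on edge]
    (5,3)@(11, 7): e=[0,77,0] → █  [on edge]
    (6,3)@(13, 7): e=[0,91,-14] → ·  [on edge]
    (7,3)@(15, 7): e=[0,105,-28] → ·  [on edge]
  covered (13 px):
    · · · · · · █ ·
    · · · · █ █ · ·
    · · █ █ █ █ · ·
    █ █ █ █ █ █ · ·
    · · · · · · · ·
    · · · · · · · ·
T2:
  2·area = 14
  edge (12, 0)→(13, 1): d=(1,1) inclusive
  edge (13, 1)→(4, 6): d=(-9,5) inclusive
  edge (4, 6)→(12, 0): d=(8,-6) inclusive
    (5,0)@(11, 1): e=[2,10,2] → █
    (6,0)@(13, 1): e=[0,0,14] → █  [on edge]
    (7,0)@(15, 1): e=[-2,-10,26] → ·
    (4,1)@(9, 3): e=[6,2,6] → █
    (5,1)@(11, 3): e=[4,-8,18] → ·
    (6,1)@(13, 3): e=[2,-18,30] → ·
    (7,1)@(15, 3): e=[0,-28,42] → ·  [on edge]
    (4,2)@(9, 5): e=[8,-16,22] → ·
  covered (3 px):
    · · · · · █ █ ·
    · · · · █ · · ·
    · · · · · · · ·
    · · · · · · · ·
    · · · · · · · ·
    · · · · · · · ·
T3:
  2·area = 32  (B↔C swapped to make it positive)
  edge (16, 9)→(6, 6): d=(-10,-3) inclusive
  edge (6, 6)→(10, 4): d=(4,-2) inclusive
  edge (10, 4)→(16, 9): d=(6,5) inclusive
    (4,2)@(9, 5): e=[19,2,11] → █
    (5,2)@(11, 5): e=[25,6,1] → █
    (6,2)@(13, 5): e=[31,10,-9] → ·
    (4,3)@(9, 7): e=[-1,10,23] → ·
    (5,3)@(11, 7): e=[5,14,13] → █
    (6,3)@(13, 7): e=[11,18,3] → █
    (7,3)@(15, 7): e=[17,22,-7] → ·
    (5,4)@(11, 9): e=[-15,22,25] → ·
    (6,4)@(13, 9): e=[-9,26,15] → ·
  covered (4 px):
    · · · · · · · ·
    · · · · · · · ·
    · · · · █ █ · ·
    · · · · · █ █ ·
    · · · · · · · ·
    · · · · · · · ·

Z-buffer (winner per pixel, '.' = empty):
  0 0 0 . . 2 1 .
  0 0 0 0 0 1 . .
  0 0 0 0 3 3 . .
  0 0 0 1 1 3 3 .
  0 0 . . . . . .
  0 . . . . . . .

Final: 1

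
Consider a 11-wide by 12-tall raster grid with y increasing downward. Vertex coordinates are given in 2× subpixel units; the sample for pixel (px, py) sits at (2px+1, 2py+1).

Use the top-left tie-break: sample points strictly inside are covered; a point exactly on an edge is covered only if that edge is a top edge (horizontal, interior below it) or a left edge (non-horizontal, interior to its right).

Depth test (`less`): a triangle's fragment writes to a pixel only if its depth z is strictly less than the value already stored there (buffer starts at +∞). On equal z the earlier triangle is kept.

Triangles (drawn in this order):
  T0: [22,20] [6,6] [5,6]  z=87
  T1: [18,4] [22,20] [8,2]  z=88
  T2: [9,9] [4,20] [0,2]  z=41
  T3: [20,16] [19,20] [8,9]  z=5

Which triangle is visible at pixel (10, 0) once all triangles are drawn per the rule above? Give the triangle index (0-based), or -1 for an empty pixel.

T0:
  2·area = 14  (B↔C swapped to make it positive)
  edge (22, 20)→(5, 6): d=(-17,-14) top-left  bias=+0
  edge (5, 6)→(6, 6): d=(1,0) top-left  bias=+0
  edge (6, 6)→(22, 20): d=(16,14) right/bottom  bias=-1
    (3,3)@(7, 7): e=[11,1,2] → #
    (4,3)@(9, 7): e=[39,1,-26] → ·
    (3,4)@(7, 9): e=[-23,3,34] → ·
    (4,4)@(9, 9): e=[5,3,6] → #
    (5,4)@(11, 9): e=[33,3,-22] → ·
    (4,5)@(9, 11): e=[-29,5,38] → ·
  covered (2 px):
    · · · · · · · · · · ·
    · · · · · · · · · · ·
    · · · · · · · · · · ·
    · · · # · · · · · · ·
    · · · · # · · · · · ·
    · · · · · · · · · · ·
    · · · · · · · · · · ·
    · · · · · · · · · · ·
    · · · · · · · · · · ·
    · · · · · · · · · · ·
    · · · · · · · · · · ·
    · · · · · · · · · · ·
T1:
  2·area = 152
  edge (18, 4)→(22, 20): d=(4,16) right/bottom  bias=-1
  edge (22, 20)→(8, 2): d=(-14,-18) top-left  bias=+0
  edge (8, 2)→(18, 4): d=(10,2) right/bottom  bias=-1
    (1,0)@(3, 1): e=[228,-76,0] → ·  [on edge]
    (4,1)@(9, 3): e=[140,4,8] → #
    (5,1)@(11, 3): e=[108,40,4] → #
    (6,1)@(13, 3): e=[76,76,0] → ·  [on edge]
    (4,2)@(9, 5): e=[148,-24,28] → ·
    (5,2)@(11, 5): e=[116,12,24] → #
    (6,2)@(13, 5): e=[84,48,20] → #
    (7,2)@(15, 5): e=[52,84,16] → #
    (8,2)@(17, 5): e=[20,120,12] → #
    (9,2)@(19, 5): e=[-12,156,8] → ·
    (5,3)@(11, 7): e=[124,-16,44] → ·
    (6,3)@(13, 7): e=[92,20,40] → #
    (7,5)@(15, 11): e=[76,0,76] → #  [on edge]
  covered (19 px):
    · · · · · · · · · · ·
    · · · · # # · · · · ·
    · · · · · # # # # · ·
    · · · · · · # # # · ·
    · · · · · · · # # # ·
    · · · · · · · # # # ·
    · · · · · · · · # # ·
    · · · · · · · · · # ·
    · · · · · · · · · · #
    · · · · · · · · · · ·
    · · · · · · · · · · ·
    · · · · · · · · · · ·
T2:
  2·area = 134
  edge (9, 9)→(4, 20): d=(-5,11) right/bottom  bias=-1
  edge (4, 20)→(0, 2): d=(-4,-18) top-left  bias=+0
  edge (0, 2)→(9, 9): d=(9,7) right/bottom  bias=-1
    (0,1)@(1, 3): e=[118,14,2] → #
    (1,1)@(3, 3): e=[96,50,-12] → ·
    (0,2)@(1, 5): e=[108,6,20] → #
    (1,2)@(3, 5): e=[86,42,6] → #
    (2,2)@(5, 5): e=[64,78,-8] → ·
    (0,3)@(1, 7): e=[98,-2,38] → ·
    (1,3)@(3, 7): e=[76,34,24] → #
    (2,3)@(5, 7): e=[54,70,10] → #
    (3,3)@(7, 7): e=[32,106,-4] → ·
    (1,4)@(3, 9): e=[66,26,42] → #
    (3,4)@(7, 9): e=[22,98,14] → #
    (4,4)@(9, 9): e=[0,134,0] → ·  [on edge]
  covered (17 px):
    · · · · · · · · · · ·
    # · · · · · · · · · ·
    # # · · · · · · · · ·
    · # # · · · · · · · ·
    · # # # · · · · · · ·
    · # # # · · · · · · ·
    · # # # · · · · · · ·
    · # # · · · · · · · ·
    · · # · · · · · · · ·
    · · · · · · · · · · ·
    · · · · · · · · · · ·
    · · · · · · · · · · ·
T3:
  2·area = 55
  edge (20, 16)→(19, 20): d=(-1,4) right/bottom  bias=-1
  edge (19, 20)→(8, 9): d=(-11,-11) top-left  bias=+0
  edge (8, 9)→(20, 16): d=(12,7) right/bottom  bias=-1
    (5,5)@(11, 11): e=[41,11,3] → #
    (6,5)@(13, 11): e=[33,33,-11] → ·
    (5,6)@(11, 13): e=[39,-11,27] → ·
    (6,6)@(13, 13): e=[31,11,13] → #
    (7,6)@(15, 13): e=[23,33,-1] → ·
    (6,7)@(13, 15): e=[29,-11,37] → ·
    (7,7)@(15, 15): e=[21,11,23] → #
    (8,7)@(17, 15): e=[13,33,9] → #
    (9,7)@(19, 15): e=[5,55,-5] → ·
    (7,8)@(15, 17): e=[19,-11,47] → ·
    (8,8)@(17, 17): e=[11,11,33] → #
    (9,8)@(19, 17): e=[3,33,19] → #
  covered (7 px):
    · · · · · · · · · · ·
    · · · · · · · · · · ·
    · · · · · · · · · · ·
    · · · · · · · · · · ·
    · · · · · · · · · · ·
    · · · · · # · · · · ·
    · · · · · · # · · · ·
    · · · · · · · # # · ·
    · · · · · · · · # # ·
    · · · · · · · · · # ·
    · · · · · · · · · · ·
    · · · · · · · · · · ·

Z-buffer (winner per pixel, '.' = empty):
  . . . . . . . . . . .
  2 . . . 1 1 . . . . .
  2 2 . . . 1 1 1 1 . .
  . 2 2 0 . . 1 1 1 . .
  . 2 2 2 0 . . 1 1 1 .
  . 2 2 2 . 3 . 1 1 1 .
  . 2 2 2 . . 3 . 1 1 .
  . 2 2 . . . . 3 3 1 .
  . . 2 . . . . . 3 3 1
  . . . . . . . . . 3 .
  . . . . . . . . . . .
  . . . . . . . . . . .

Result: -1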